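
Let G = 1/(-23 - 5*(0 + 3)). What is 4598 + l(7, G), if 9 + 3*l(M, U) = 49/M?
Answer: 13792/3 ≈ 4597.3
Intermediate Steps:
G = -1/38 (G = 1/(-23 - 5*3) = 1/(-23 - 15) = 1/(-38) = -1/38 ≈ -0.026316)
l(M, U) = -3 + 49/(3*M) (l(M, U) = -3 + (49/M)/3 = -3 + 49/(3*M))
4598 + l(7, G) = 4598 + (-3 + (49/3)/7) = 4598 + (-3 + (49/3)*(⅐)) = 4598 + (-3 + 7/3) = 4598 - ⅔ = 13792/3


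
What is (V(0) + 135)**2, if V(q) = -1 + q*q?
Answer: 17956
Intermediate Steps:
V(q) = -1 + q**2
(V(0) + 135)**2 = ((-1 + 0**2) + 135)**2 = ((-1 + 0) + 135)**2 = (-1 + 135)**2 = 134**2 = 17956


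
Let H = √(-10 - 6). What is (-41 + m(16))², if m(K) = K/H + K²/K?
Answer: 609 + 200*I ≈ 609.0 + 200.0*I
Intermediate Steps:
H = 4*I (H = √(-16) = 4*I ≈ 4.0*I)
m(K) = K - I*K/4 (m(K) = K/((4*I)) + K²/K = K*(-I/4) + K = -I*K/4 + K = K - I*K/4)
(-41 + m(16))² = (-41 + (¼)*16*(4 - I))² = (-41 + (16 - 4*I))² = (-25 - 4*I)²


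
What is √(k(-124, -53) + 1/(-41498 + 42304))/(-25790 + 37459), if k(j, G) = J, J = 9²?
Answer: √52621322/9405214 ≈ 0.00077128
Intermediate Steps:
J = 81
k(j, G) = 81
√(k(-124, -53) + 1/(-41498 + 42304))/(-25790 + 37459) = √(81 + 1/(-41498 + 42304))/(-25790 + 37459) = √(81 + 1/806)/11669 = √(81 + 1/806)*(1/11669) = √(65287/806)*(1/11669) = (√52621322/806)*(1/11669) = √52621322/9405214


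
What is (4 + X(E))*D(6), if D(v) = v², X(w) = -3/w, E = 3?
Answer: 108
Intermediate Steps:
(4 + X(E))*D(6) = (4 - 3/3)*6² = (4 - 3*⅓)*36 = (4 - 1)*36 = 3*36 = 108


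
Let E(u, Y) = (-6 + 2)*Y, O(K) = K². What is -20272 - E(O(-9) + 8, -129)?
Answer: -20788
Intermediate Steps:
E(u, Y) = -4*Y
-20272 - E(O(-9) + 8, -129) = -20272 - (-4)*(-129) = -20272 - 1*516 = -20272 - 516 = -20788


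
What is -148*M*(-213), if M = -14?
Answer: -441336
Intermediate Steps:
-148*M*(-213) = -148*(-14)*(-213) = 2072*(-213) = -441336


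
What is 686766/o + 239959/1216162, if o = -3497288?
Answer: 996754775/1063317192164 ≈ 0.00093740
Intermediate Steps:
686766/o + 239959/1216162 = 686766/(-3497288) + 239959/1216162 = 686766*(-1/3497288) + 239959*(1/1216162) = -343383/1748644 + 239959/1216162 = 996754775/1063317192164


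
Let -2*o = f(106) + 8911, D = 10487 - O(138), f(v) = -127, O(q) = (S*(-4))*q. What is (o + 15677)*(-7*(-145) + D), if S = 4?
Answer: 154717350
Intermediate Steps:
O(q) = -16*q (O(q) = (4*(-4))*q = -16*q)
D = 12695 (D = 10487 - (-16)*138 = 10487 - 1*(-2208) = 10487 + 2208 = 12695)
o = -4392 (o = -(-127 + 8911)/2 = -1/2*8784 = -4392)
(o + 15677)*(-7*(-145) + D) = (-4392 + 15677)*(-7*(-145) + 12695) = 11285*(1015 + 12695) = 11285*13710 = 154717350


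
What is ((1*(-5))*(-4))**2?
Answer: 400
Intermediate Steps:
((1*(-5))*(-4))**2 = (-5*(-4))**2 = 20**2 = 400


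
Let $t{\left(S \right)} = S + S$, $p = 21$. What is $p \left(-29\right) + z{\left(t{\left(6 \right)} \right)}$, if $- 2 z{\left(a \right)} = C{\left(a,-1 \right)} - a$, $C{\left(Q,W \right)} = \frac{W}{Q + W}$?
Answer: $- \frac{13265}{22} \approx -602.95$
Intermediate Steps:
$t{\left(S \right)} = 2 S$
$z{\left(a \right)} = \frac{a}{2} + \frac{1}{2 \left(-1 + a\right)}$ ($z{\left(a \right)} = - \frac{- \frac{1}{a - 1} - a}{2} = - \frac{- \frac{1}{-1 + a} - a}{2} = - \frac{- a - \frac{1}{-1 + a}}{2} = \frac{a}{2} + \frac{1}{2 \left(-1 + a\right)}$)
$p \left(-29\right) + z{\left(t{\left(6 \right)} \right)} = 21 \left(-29\right) + \frac{1 + 2 \cdot 6 \left(-1 + 2 \cdot 6\right)}{2 \left(-1 + 2 \cdot 6\right)} = -609 + \frac{1 + 12 \left(-1 + 12\right)}{2 \left(-1 + 12\right)} = -609 + \frac{1 + 12 \cdot 11}{2 \cdot 11} = -609 + \frac{1}{2} \cdot \frac{1}{11} \left(1 + 132\right) = -609 + \frac{1}{2} \cdot \frac{1}{11} \cdot 133 = -609 + \frac{133}{22} = - \frac{13265}{22}$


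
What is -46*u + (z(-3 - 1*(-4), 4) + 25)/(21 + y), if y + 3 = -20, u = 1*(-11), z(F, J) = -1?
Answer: 494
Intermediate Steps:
u = -11
y = -23 (y = -3 - 20 = -23)
-46*u + (z(-3 - 1*(-4), 4) + 25)/(21 + y) = -46*(-11) + (-1 + 25)/(21 - 23) = 506 + 24/(-2) = 506 + 24*(-½) = 506 - 12 = 494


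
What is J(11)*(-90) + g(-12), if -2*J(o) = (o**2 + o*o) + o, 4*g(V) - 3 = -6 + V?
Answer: 45525/4 ≈ 11381.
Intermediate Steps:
g(V) = -3/4 + V/4 (g(V) = 3/4 + (-6 + V)/4 = 3/4 + (-3/2 + V/4) = -3/4 + V/4)
J(o) = -o**2 - o/2 (J(o) = -((o**2 + o*o) + o)/2 = -((o**2 + o**2) + o)/2 = -(2*o**2 + o)/2 = -(o + 2*o**2)/2 = -o**2 - o/2)
J(11)*(-90) + g(-12) = -1*11*(1/2 + 11)*(-90) + (-3/4 + (1/4)*(-12)) = -1*11*23/2*(-90) + (-3/4 - 3) = -253/2*(-90) - 15/4 = 11385 - 15/4 = 45525/4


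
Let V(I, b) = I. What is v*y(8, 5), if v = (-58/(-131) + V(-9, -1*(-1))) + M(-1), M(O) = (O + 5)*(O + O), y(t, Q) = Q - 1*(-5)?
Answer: -21690/131 ≈ -165.57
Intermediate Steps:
y(t, Q) = 5 + Q (y(t, Q) = Q + 5 = 5 + Q)
M(O) = 2*O*(5 + O) (M(O) = (5 + O)*(2*O) = 2*O*(5 + O))
v = -2169/131 (v = (-58/(-131) - 9) + 2*(-1)*(5 - 1) = (-58*(-1/131) - 9) + 2*(-1)*4 = (58/131 - 9) - 8 = -1121/131 - 8 = -2169/131 ≈ -16.557)
v*y(8, 5) = -2169*(5 + 5)/131 = -2169/131*10 = -21690/131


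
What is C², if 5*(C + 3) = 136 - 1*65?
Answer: 3136/25 ≈ 125.44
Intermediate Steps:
C = 56/5 (C = -3 + (136 - 1*65)/5 = -3 + (136 - 65)/5 = -3 + (⅕)*71 = -3 + 71/5 = 56/5 ≈ 11.200)
C² = (56/5)² = 3136/25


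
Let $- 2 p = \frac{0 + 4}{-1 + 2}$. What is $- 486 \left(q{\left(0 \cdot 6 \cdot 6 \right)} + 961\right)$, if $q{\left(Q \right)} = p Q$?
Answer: $-467046$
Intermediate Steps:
$p = -2$ ($p = - \frac{\left(0 + 4\right) \frac{1}{-1 + 2}}{2} = - \frac{4 \cdot 1^{-1}}{2} = - \frac{4 \cdot 1}{2} = \left(- \frac{1}{2}\right) 4 = -2$)
$q{\left(Q \right)} = - 2 Q$
$- 486 \left(q{\left(0 \cdot 6 \cdot 6 \right)} + 961\right) = - 486 \left(- 2 \cdot 0 \cdot 6 \cdot 6 + 961\right) = - 486 \left(- 2 \cdot 0 \cdot 6 + 961\right) = - 486 \left(\left(-2\right) 0 + 961\right) = - 486 \left(0 + 961\right) = \left(-486\right) 961 = -467046$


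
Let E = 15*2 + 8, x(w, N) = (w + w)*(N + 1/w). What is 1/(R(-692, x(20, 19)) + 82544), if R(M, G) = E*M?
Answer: 1/56248 ≈ 1.7778e-5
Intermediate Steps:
x(w, N) = 2*w*(N + 1/w) (x(w, N) = (2*w)*(N + 1/w) = 2*w*(N + 1/w))
E = 38 (E = 30 + 8 = 38)
R(M, G) = 38*M
1/(R(-692, x(20, 19)) + 82544) = 1/(38*(-692) + 82544) = 1/(-26296 + 82544) = 1/56248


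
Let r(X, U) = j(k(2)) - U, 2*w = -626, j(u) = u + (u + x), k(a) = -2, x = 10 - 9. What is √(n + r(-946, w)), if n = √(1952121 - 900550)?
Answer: √(310 + √1051571) ≈ 36.544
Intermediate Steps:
x = 1
j(u) = 1 + 2*u (j(u) = u + (u + 1) = u + (1 + u) = 1 + 2*u)
w = -313 (w = (½)*(-626) = -313)
n = √1051571 ≈ 1025.5
r(X, U) = -3 - U (r(X, U) = (1 + 2*(-2)) - U = (1 - 4) - U = -3 - U)
√(n + r(-946, w)) = √(√1051571 + (-3 - 1*(-313))) = √(√1051571 + (-3 + 313)) = √(√1051571 + 310) = √(310 + √1051571)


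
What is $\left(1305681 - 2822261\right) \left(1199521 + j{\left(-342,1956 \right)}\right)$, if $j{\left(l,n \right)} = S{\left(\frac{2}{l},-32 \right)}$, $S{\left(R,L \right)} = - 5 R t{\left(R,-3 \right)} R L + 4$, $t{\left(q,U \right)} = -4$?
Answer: $- \frac{2799711235020700}{1539} \approx -1.8192 \cdot 10^{12}$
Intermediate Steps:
$S{\left(R,L \right)} = 4 + 20 L R^{2}$ ($S{\left(R,L \right)} = - 5 R \left(-4\right) R L + 4 = 20 R R L + 4 = 20 R^{2} L + 4 = 20 L R^{2} + 4 = 4 + 20 L R^{2}$)
$j{\left(l,n \right)} = 4 - \frac{2560}{l^{2}}$ ($j{\left(l,n \right)} = 4 + 20 \left(-32\right) \left(\frac{2}{l}\right)^{2} = 4 + 20 \left(-32\right) \frac{4}{l^{2}} = 4 - \frac{2560}{l^{2}}$)
$\left(1305681 - 2822261\right) \left(1199521 + j{\left(-342,1956 \right)}\right) = \left(1305681 - 2822261\right) \left(1199521 + \left(4 - \frac{2560}{116964}\right)\right) = - 1516580 \left(1199521 + \left(4 - \frac{640}{29241}\right)\right) = - 1516580 \left(1199521 + \frac{116324}{29241}\right) = \left(-1516580\right) \frac{35075309885}{29241} = - \frac{2799711235020700}{1539}$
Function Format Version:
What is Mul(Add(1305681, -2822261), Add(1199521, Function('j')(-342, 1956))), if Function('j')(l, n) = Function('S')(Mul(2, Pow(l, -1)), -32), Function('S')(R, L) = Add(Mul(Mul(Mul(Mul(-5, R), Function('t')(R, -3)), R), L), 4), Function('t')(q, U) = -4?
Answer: Rational(-2799711235020700, 1539) ≈ -1.8192e+12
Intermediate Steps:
Function('S')(R, L) = Add(4, Mul(20, L, Pow(R, 2))) (Function('S')(R, L) = Add(Mul(Mul(Mul(Mul(-5, R), -4), R), L), 4) = Add(Mul(Mul(Mul(20, R), R), L), 4) = Add(Mul(Mul(20, Pow(R, 2)), L), 4) = Add(Mul(20, L, Pow(R, 2)), 4) = Add(4, Mul(20, L, Pow(R, 2))))
Function('j')(l, n) = Add(4, Mul(-2560, Pow(l, -2))) (Function('j')(l, n) = Add(4, Mul(20, -32, Pow(Mul(2, Pow(l, -1)), 2))) = Add(4, Mul(20, -32, Mul(4, Pow(l, -2)))) = Add(4, Mul(-2560, Pow(l, -2))))
Mul(Add(1305681, -2822261), Add(1199521, Function('j')(-342, 1956))) = Mul(Add(1305681, -2822261), Add(1199521, Add(4, Mul(-2560, Pow(-342, -2))))) = Mul(-1516580, Add(1199521, Add(4, Mul(-2560, Rational(1, 116964))))) = Mul(-1516580, Add(1199521, Add(4, Rational(-640, 29241)))) = Mul(-1516580, Add(1199521, Rational(116324, 29241))) = Mul(-1516580, Rational(35075309885, 29241)) = Rational(-2799711235020700, 1539)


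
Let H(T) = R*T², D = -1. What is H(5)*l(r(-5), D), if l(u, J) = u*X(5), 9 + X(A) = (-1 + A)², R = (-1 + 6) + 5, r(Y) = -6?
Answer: -10500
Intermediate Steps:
R = 10 (R = 5 + 5 = 10)
H(T) = 10*T²
X(A) = -9 + (-1 + A)²
l(u, J) = 7*u (l(u, J) = u*(-9 + (-1 + 5)²) = u*(-9 + 4²) = u*(-9 + 16) = u*7 = 7*u)
H(5)*l(r(-5), D) = (10*5²)*(7*(-6)) = (10*25)*(-42) = 250*(-42) = -10500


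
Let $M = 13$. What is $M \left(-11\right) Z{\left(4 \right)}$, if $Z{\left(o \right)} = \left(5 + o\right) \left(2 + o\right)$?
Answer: $-7722$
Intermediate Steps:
$Z{\left(o \right)} = \left(2 + o\right) \left(5 + o\right)$
$M \left(-11\right) Z{\left(4 \right)} = 13 \left(-11\right) \left(10 + 4^{2} + 7 \cdot 4\right) = - 143 \left(10 + 16 + 28\right) = \left(-143\right) 54 = -7722$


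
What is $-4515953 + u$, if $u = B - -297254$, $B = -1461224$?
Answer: $-5679923$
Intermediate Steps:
$u = -1163970$ ($u = -1461224 - -297254 = -1461224 + 297254 = -1163970$)
$-4515953 + u = -4515953 - 1163970 = -5679923$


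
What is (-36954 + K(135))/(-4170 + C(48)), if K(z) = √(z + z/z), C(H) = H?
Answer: 2053/229 - √34/2061 ≈ 8.9622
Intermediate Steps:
K(z) = √(1 + z) (K(z) = √(z + 1) = √(1 + z))
(-36954 + K(135))/(-4170 + C(48)) = (-36954 + √(1 + 135))/(-4170 + 48) = (-36954 + √136)/(-4122) = (-36954 + 2*√34)*(-1/4122) = 2053/229 - √34/2061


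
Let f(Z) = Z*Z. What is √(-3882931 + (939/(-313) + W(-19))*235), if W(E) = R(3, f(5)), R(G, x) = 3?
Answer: I*√3882931 ≈ 1970.5*I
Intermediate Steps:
f(Z) = Z²
W(E) = 3
√(-3882931 + (939/(-313) + W(-19))*235) = √(-3882931 + (939/(-313) + 3)*235) = √(-3882931 + (939*(-1/313) + 3)*235) = √(-3882931 + (-3 + 3)*235) = √(-3882931 + 0*235) = √(-3882931 + 0) = √(-3882931) = I*√3882931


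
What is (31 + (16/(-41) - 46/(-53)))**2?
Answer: 4678696801/4721929 ≈ 990.84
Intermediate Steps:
(31 + (16/(-41) - 46/(-53)))**2 = (31 + (16*(-1/41) - 46*(-1/53)))**2 = (31 + (-16/41 + 46/53))**2 = (31 + 1038/2173)**2 = (68401/2173)**2 = 4678696801/4721929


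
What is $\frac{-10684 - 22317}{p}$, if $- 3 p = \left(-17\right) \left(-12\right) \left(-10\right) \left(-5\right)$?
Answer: $\frac{33001}{3400} \approx 9.7062$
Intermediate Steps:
$p = -3400$ ($p = - \frac{\left(-17\right) \left(-12\right) \left(-10\right) \left(-5\right)}{3} = - \frac{204 \left(-10\right) \left(-5\right)}{3} = - \frac{\left(-2040\right) \left(-5\right)}{3} = \left(- \frac{1}{3}\right) 10200 = -3400$)
$\frac{-10684 - 22317}{p} = \frac{-10684 - 22317}{-3400} = \left(-10684 - 22317\right) \left(- \frac{1}{3400}\right) = \left(-33001\right) \left(- \frac{1}{3400}\right) = \frac{33001}{3400}$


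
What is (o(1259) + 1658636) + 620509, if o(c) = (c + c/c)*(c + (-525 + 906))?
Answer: 4345545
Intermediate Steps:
o(c) = (1 + c)*(381 + c) (o(c) = (c + 1)*(c + 381) = (1 + c)*(381 + c))
(o(1259) + 1658636) + 620509 = ((381 + 1259² + 382*1259) + 1658636) + 620509 = ((381 + 1585081 + 480938) + 1658636) + 620509 = (2066400 + 1658636) + 620509 = 3725036 + 620509 = 4345545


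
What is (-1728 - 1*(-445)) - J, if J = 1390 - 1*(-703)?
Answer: -3376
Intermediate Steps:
J = 2093 (J = 1390 + 703 = 2093)
(-1728 - 1*(-445)) - J = (-1728 - 1*(-445)) - 1*2093 = (-1728 + 445) - 2093 = -1283 - 2093 = -3376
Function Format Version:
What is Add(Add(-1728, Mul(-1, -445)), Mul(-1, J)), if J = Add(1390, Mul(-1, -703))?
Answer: -3376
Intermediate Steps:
J = 2093 (J = Add(1390, 703) = 2093)
Add(Add(-1728, Mul(-1, -445)), Mul(-1, J)) = Add(Add(-1728, Mul(-1, -445)), Mul(-1, 2093)) = Add(Add(-1728, 445), -2093) = Add(-1283, -2093) = -3376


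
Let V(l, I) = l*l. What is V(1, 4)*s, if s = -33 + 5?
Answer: -28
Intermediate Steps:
s = -28
V(l, I) = l²
V(1, 4)*s = 1²*(-28) = 1*(-28) = -28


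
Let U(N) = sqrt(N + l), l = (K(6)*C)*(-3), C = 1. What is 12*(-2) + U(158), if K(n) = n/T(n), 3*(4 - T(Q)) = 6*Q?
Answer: -24 + sqrt(641)/2 ≈ -11.341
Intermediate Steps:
T(Q) = 4 - 2*Q
K(n) = n/(4 - 2*n)
l = 9/4 (l = (-1*6/(-4 + 2*6)*1)*(-3) = (-1*6/(-4 + 12)*1)*(-3) = (-1*6/8*1)*(-3) = (-1*6*1/8*1)*(-3) = -3/4*1*(-3) = -3/4*(-3) = 9/4 ≈ 2.2500)
U(N) = sqrt(9/4 + N) (U(N) = sqrt(N + 9/4) = sqrt(9/4 + N))
12*(-2) + U(158) = 12*(-2) + sqrt(9 + 4*158)/2 = -24 + sqrt(9 + 632)/2 = -24 + sqrt(641)/2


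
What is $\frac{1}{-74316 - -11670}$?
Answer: $- \frac{1}{62646} \approx -1.5963 \cdot 10^{-5}$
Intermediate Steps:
$\frac{1}{-74316 - -11670} = \frac{1}{-74316 + 11670} = \frac{1}{-62646} = - \frac{1}{62646}$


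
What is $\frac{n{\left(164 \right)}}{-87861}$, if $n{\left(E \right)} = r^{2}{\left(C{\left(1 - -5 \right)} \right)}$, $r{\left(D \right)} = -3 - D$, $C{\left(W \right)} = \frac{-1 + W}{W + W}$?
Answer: $- \frac{1681}{12651984} \approx -0.00013286$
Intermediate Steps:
$C{\left(W \right)} = \frac{-1 + W}{2 W}$
$n{\left(E \right)} = \frac{1681}{144}$ ($n{\left(E \right)} = \left(-3 - \frac{-1 + \left(1 - -5\right)}{2 \left(1 - -5\right)}\right)^{2} = \left(-3 - \frac{-1 + \left(1 + 5\right)}{2 \left(1 + 5\right)}\right)^{2} = \left(-3 - \frac{-1 + 6}{2 \cdot 6}\right)^{2} = \left(-3 - \frac{1}{2} \cdot \frac{1}{6} \cdot 5\right)^{2} = \left(-3 - \frac{5}{12}\right)^{2} = \left(- \frac{41}{12}\right)^{2} = \frac{1681}{144}$)
$\frac{n{\left(164 \right)}}{-87861} = \frac{1681}{144 \left(-87861\right)} = \frac{1681}{144} \left(- \frac{1}{87861}\right) = - \frac{1681}{12651984}$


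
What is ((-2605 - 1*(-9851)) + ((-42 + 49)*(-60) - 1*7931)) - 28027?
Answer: -29132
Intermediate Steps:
((-2605 - 1*(-9851)) + ((-42 + 49)*(-60) - 1*7931)) - 28027 = ((-2605 + 9851) + (7*(-60) - 7931)) - 28027 = (7246 + (-420 - 7931)) - 28027 = (7246 - 8351) - 28027 = -1105 - 28027 = -29132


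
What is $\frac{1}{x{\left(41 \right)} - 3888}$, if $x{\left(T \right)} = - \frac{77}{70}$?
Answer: $- \frac{10}{38891} \approx -0.00025713$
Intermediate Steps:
$x{\left(T \right)} = - \frac{11}{10}$ ($x{\left(T \right)} = \left(-77\right) \frac{1}{70} = - \frac{11}{10}$)
$\frac{1}{x{\left(41 \right)} - 3888} = \frac{1}{- \frac{11}{10} - 3888} = \frac{1}{- \frac{38891}{10}} = - \frac{10}{38891}$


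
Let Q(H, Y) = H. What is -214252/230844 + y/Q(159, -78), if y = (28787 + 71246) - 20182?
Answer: 1533254848/3058683 ≈ 501.28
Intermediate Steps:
y = 79851 (y = 100033 - 20182 = 79851)
-214252/230844 + y/Q(159, -78) = -214252/230844 + 79851/159 = -214252*1/230844 + 79851*(1/159) = -53563/57711 + 26617/53 = 1533254848/3058683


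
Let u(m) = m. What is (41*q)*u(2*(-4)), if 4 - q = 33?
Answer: 9512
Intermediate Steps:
q = -29 (q = 4 - 1*33 = 4 - 33 = -29)
(41*q)*u(2*(-4)) = (41*(-29))*(2*(-4)) = -1189*(-8) = 9512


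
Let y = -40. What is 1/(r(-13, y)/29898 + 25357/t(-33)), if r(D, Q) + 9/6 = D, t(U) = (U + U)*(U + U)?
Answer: 54813/319049 ≈ 0.17180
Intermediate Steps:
t(U) = 4*U² (t(U) = (2*U)*(2*U) = 4*U²)
r(D, Q) = -3/2 + D
1/(r(-13, y)/29898 + 25357/t(-33)) = 1/((-3/2 - 13)/29898 + 25357/((4*(-33)²))) = 1/(-29/2*1/29898 + 25357/((4*1089))) = 1/(-29/59796 + 25357/4356) = 1/(319049/54813) = 54813/319049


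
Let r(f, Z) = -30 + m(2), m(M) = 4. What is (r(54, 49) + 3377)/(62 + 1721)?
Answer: 3351/1783 ≈ 1.8794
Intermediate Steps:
r(f, Z) = -26 (r(f, Z) = -30 + 4 = -26)
(r(54, 49) + 3377)/(62 + 1721) = (-26 + 3377)/(62 + 1721) = 3351/1783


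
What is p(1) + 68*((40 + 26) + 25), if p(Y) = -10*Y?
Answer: 6178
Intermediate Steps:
p(1) + 68*((40 + 26) + 25) = -10*1 + 68*((40 + 26) + 25) = -10 + 68*(66 + 25) = -10 + 68*91 = -10 + 6188 = 6178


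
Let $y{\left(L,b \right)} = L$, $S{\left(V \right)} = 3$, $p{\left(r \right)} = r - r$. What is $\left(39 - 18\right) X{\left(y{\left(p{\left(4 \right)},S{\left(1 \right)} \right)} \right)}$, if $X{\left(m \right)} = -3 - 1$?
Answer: $-84$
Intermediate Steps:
$p{\left(r \right)} = 0$
$X{\left(m \right)} = -4$ ($X{\left(m \right)} = -3 - 1 = -4$)
$\left(39 - 18\right) X{\left(y{\left(p{\left(4 \right)},S{\left(1 \right)} \right)} \right)} = \left(39 - 18\right) \left(-4\right) = 21 \left(-4\right) = -84$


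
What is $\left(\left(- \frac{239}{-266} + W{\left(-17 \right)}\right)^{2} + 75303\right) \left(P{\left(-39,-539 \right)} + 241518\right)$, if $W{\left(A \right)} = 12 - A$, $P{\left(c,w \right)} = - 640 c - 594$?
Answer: $\frac{358371036631467}{17689} \approx 2.026 \cdot 10^{10}$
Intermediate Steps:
$P{\left(c,w \right)} = -594 - 640 c$
$\left(\left(- \frac{239}{-266} + W{\left(-17 \right)}\right)^{2} + 75303\right) \left(P{\left(-39,-539 \right)} + 241518\right) = \left(\left(- \frac{239}{-266} + \left(12 - -17\right)\right)^{2} + 75303\right) \left(\left(-594 - -24960\right) + 241518\right) = \left(\left(\left(-239\right) \left(- \frac{1}{266}\right) + \left(12 + 17\right)\right)^{2} + 75303\right) \left(\left(-594 + 24960\right) + 241518\right) = \left(\left(\frac{239}{266} + 29\right)^{2} + 75303\right) \left(24366 + 241518\right) = \left(\left(\frac{7953}{266}\right)^{2} + 75303\right) 265884 = \left(\frac{63250209}{70756} + 75303\right) 265884 = \frac{5391389277}{70756} \cdot 265884 = \frac{358371036631467}{17689}$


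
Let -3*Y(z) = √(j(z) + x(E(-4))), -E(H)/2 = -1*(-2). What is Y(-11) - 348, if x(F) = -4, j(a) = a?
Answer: -348 - I*√15/3 ≈ -348.0 - 1.291*I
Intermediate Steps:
E(H) = -4 (E(H) = -(-2)*(-2) = -2*2 = -4)
Y(z) = -√(-4 + z)/3 (Y(z) = -√(z - 4)/3 = -√(-4 + z)/3)
Y(-11) - 348 = -√(-4 - 11)/3 - 348 = -I*√15/3 - 348 = -348 - I*√15/3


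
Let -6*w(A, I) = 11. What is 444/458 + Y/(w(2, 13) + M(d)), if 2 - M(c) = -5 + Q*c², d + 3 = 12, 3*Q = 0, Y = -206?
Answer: -276162/7099 ≈ -38.902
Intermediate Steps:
Q = 0 (Q = (⅓)*0 = 0)
w(A, I) = -11/6 (w(A, I) = -⅙*11 = -11/6)
d = 9 (d = -3 + 12 = 9)
M(c) = 7 (M(c) = 2 - (-5 + 0*c²) = 2 - (-5 + 0) = 2 - 1*(-5) = 2 + 5 = 7)
444/458 + Y/(w(2, 13) + M(d)) = 444/458 - 206/(-11/6 + 7) = 444*(1/458) - 206/31/6 = 222/229 - 206*6/31 = 222/229 - 1236/31 = -276162/7099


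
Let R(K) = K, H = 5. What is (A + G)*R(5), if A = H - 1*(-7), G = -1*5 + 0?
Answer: 35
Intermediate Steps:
G = -5 (G = -5 + 0 = -5)
A = 12 (A = 5 - 1*(-7) = 5 + 7 = 12)
(A + G)*R(5) = (12 - 5)*5 = 7*5 = 35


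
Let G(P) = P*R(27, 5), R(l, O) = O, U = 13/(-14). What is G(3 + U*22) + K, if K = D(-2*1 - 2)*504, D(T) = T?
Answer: -14722/7 ≈ -2103.1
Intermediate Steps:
U = -13/14 (U = 13*(-1/14) = -13/14 ≈ -0.92857)
G(P) = 5*P (G(P) = P*5 = 5*P)
K = -2016 (K = (-2*1 - 2)*504 = (-2 - 2)*504 = -4*504 = -2016)
G(3 + U*22) + K = 5*(3 - 13/14*22) - 2016 = 5*(3 - 143/7) - 2016 = 5*(-122/7) - 2016 = -610/7 - 2016 = -14722/7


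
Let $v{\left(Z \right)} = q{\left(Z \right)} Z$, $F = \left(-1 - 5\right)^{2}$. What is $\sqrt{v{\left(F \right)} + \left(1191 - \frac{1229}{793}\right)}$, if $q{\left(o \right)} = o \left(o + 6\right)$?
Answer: $\frac{\sqrt{34977493330}}{793} \approx 235.84$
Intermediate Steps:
$F = 36$ ($F = \left(-6\right)^{2} = 36$)
$q{\left(o \right)} = o \left(6 + o\right)$
$v{\left(Z \right)} = Z^{2} \left(6 + Z\right)$ ($v{\left(Z \right)} = Z \left(6 + Z\right) Z = Z^{2} \left(6 + Z\right)$)
$\sqrt{v{\left(F \right)} + \left(1191 - \frac{1229}{793}\right)} = \sqrt{36^{2} \left(6 + 36\right) + \left(1191 - \frac{1229}{793}\right)} = \sqrt{1296 \cdot 42 + \left(1191 - 1229 \cdot \frac{1}{793}\right)} = \sqrt{54432 + \left(1191 - \frac{1229}{793}\right)} = \sqrt{54432 + \frac{943234}{793}} = \sqrt{\frac{44107810}{793}} = \frac{\sqrt{34977493330}}{793}$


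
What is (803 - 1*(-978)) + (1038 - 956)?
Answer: 1863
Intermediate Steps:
(803 - 1*(-978)) + (1038 - 956) = (803 + 978) + 82 = 1781 + 82 = 1863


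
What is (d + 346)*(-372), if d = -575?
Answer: 85188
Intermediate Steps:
(d + 346)*(-372) = (-575 + 346)*(-372) = -229*(-372) = 85188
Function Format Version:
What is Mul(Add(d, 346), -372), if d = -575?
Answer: 85188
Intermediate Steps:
Mul(Add(d, 346), -372) = Mul(Add(-575, 346), -372) = Mul(-229, -372) = 85188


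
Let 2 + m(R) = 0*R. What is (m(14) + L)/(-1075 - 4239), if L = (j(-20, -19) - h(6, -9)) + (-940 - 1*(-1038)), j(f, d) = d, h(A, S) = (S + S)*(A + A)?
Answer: -293/5314 ≈ -0.055137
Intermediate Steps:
m(R) = -2 (m(R) = -2 + 0*R = -2 + 0 = -2)
h(A, S) = 4*A*S (h(A, S) = (2*S)*(2*A) = 4*A*S)
L = 295 (L = (-19 - 4*6*(-9)) + (-940 - 1*(-1038)) = (-19 - 1*(-216)) + (-940 + 1038) = (-19 + 216) + 98 = 197 + 98 = 295)
(m(14) + L)/(-1075 - 4239) = (-2 + 295)/(-1075 - 4239) = 293/(-5314) = 293*(-1/5314) = -293/5314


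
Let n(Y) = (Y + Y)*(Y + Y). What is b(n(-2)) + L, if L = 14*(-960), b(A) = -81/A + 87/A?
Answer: -107517/8 ≈ -13440.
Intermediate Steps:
n(Y) = 4*Y**2 (n(Y) = (2*Y)*(2*Y) = 4*Y**2)
b(A) = 6/A
L = -13440
b(n(-2)) + L = 6/((4*(-2)**2)) - 13440 = 6/((4*4)) - 13440 = 6/16 - 13440 = 6*(1/16) - 13440 = 3/8 - 13440 = -107517/8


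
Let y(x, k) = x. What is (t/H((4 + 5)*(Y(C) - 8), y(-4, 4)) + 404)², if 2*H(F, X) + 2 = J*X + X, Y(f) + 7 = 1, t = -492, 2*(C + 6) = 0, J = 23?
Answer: 411602944/2401 ≈ 1.7143e+5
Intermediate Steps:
C = -6 (C = -6 + (½)*0 = -6 + 0 = -6)
Y(f) = -6 (Y(f) = -7 + 1 = -6)
H(F, X) = -1 + 12*X (H(F, X) = -1 + (23*X + X)/2 = -1 + (24*X)/2 = -1 + 12*X)
(t/H((4 + 5)*(Y(C) - 8), y(-4, 4)) + 404)² = (-492/(-1 + 12*(-4)) + 404)² = (-492/(-1 - 48) + 404)² = (-492/(-49) + 404)² = (-492*(-1/49) + 404)² = (492/49 + 404)² = (20288/49)² = 411602944/2401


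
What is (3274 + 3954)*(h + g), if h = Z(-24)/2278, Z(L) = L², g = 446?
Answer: 3673862296/1139 ≈ 3.2255e+6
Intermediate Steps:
h = 288/1139 (h = (-24)²/2278 = 576*(1/2278) = 288/1139 ≈ 0.25285)
(3274 + 3954)*(h + g) = (3274 + 3954)*(288/1139 + 446) = 7228*(508282/1139) = 3673862296/1139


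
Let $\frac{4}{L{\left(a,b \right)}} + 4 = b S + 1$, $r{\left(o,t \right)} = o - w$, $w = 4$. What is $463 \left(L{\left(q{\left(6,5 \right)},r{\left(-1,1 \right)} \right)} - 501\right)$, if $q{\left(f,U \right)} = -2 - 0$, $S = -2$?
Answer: $- \frac{1621889}{7} \approx -2.317 \cdot 10^{5}$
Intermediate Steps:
$q{\left(f,U \right)} = -2$ ($q{\left(f,U \right)} = -2 + 0 = -2$)
$r{\left(o,t \right)} = -4 + o$ ($r{\left(o,t \right)} = o - 4 = -4 + o$)
$L{\left(a,b \right)} = \frac{4}{-3 - 2 b}$ ($L{\left(a,b \right)} = \frac{4}{-4 + \left(b \left(-2\right) + 1\right)} = \frac{4}{-4 - \left(-1 + 2 b\right)} = \frac{4}{-3 - 2 b}$)
$463 \left(L{\left(q{\left(6,5 \right)},r{\left(-1,1 \right)} \right)} - 501\right) = 463 \left(- \frac{4}{3 + 2 \left(-4 - 1\right)} - 501\right) = 463 \left(- \frac{4}{3 + 2 \left(-5\right)} - 501\right) = 463 \left(- \frac{4}{3 - 10} - 501\right) = 463 \left(- \frac{4}{-7} - 501\right) = 463 \left(\left(-4\right) \left(- \frac{1}{7}\right) - 501\right) = 463 \left(\frac{4}{7} - 501\right) = 463 \left(- \frac{3503}{7}\right) = - \frac{1621889}{7}$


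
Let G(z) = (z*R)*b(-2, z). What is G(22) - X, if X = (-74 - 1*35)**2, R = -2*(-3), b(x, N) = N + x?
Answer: -9241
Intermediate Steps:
R = 6
X = 11881 (X = (-74 - 35)**2 = (-109)**2 = 11881)
G(z) = 6*z*(-2 + z) (G(z) = (z*6)*(z - 2) = (6*z)*(-2 + z) = 6*z*(-2 + z))
G(22) - X = 6*22*(-2 + 22) - 1*11881 = 6*22*20 - 11881 = 2640 - 11881 = -9241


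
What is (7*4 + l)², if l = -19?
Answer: 81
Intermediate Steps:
(7*4 + l)² = (7*4 - 19)² = (28 - 19)² = 9² = 81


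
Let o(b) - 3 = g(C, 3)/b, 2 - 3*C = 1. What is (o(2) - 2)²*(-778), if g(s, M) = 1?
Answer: -3501/2 ≈ -1750.5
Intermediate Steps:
C = ⅓ (C = ⅔ - ⅓*1 = ⅔ - ⅓ = ⅓ ≈ 0.33333)
o(b) = 3 + 1/b
(o(2) - 2)²*(-778) = ((3 + 1/2) - 2)²*(-778) = ((3 + ½) - 2)²*(-778) = (7/2 - 2)²*(-778) = (3/2)²*(-778) = (9/4)*(-778) = -3501/2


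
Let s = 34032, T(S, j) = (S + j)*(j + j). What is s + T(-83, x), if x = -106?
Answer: 74100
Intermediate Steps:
T(S, j) = 2*j*(S + j) (T(S, j) = (S + j)*(2*j) = 2*j*(S + j))
s + T(-83, x) = 34032 + 2*(-106)*(-83 - 106) = 34032 + 2*(-106)*(-189) = 34032 + 40068 = 74100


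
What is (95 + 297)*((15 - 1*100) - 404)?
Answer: -191688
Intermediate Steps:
(95 + 297)*((15 - 1*100) - 404) = 392*((15 - 100) - 404) = 392*(-85 - 404) = 392*(-489) = -191688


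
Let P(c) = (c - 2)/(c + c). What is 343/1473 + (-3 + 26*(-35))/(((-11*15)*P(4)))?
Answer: 54909/2455 ≈ 22.366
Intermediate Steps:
P(c) = (-2 + c)/(2*c) (P(c) = (-2 + c)/((2*c)) = (-2 + c)*(1/(2*c)) = (-2 + c)/(2*c))
343/1473 + (-3 + 26*(-35))/(((-11*15)*P(4))) = 343/1473 + (-3 + 26*(-35))/(((-11*15)*((½)*(-2 + 4)/4))) = 343*(1/1473) + (-3 - 910)/((-165*2/(2*4))) = 343/1473 - 913/((-165*¼)) = 343/1473 - 913/(-165/4) = 343/1473 - 913*(-4/165) = 343/1473 + 332/15 = 54909/2455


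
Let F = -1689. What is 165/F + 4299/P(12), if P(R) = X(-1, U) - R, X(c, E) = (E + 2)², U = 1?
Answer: -806834/563 ≈ -1433.1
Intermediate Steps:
X(c, E) = (2 + E)²
P(R) = 9 - R (P(R) = (2 + 1)² - R = 3² - R = 9 - R)
165/F + 4299/P(12) = 165/(-1689) + 4299/(9 - 1*12) = 165*(-1/1689) + 4299/(9 - 12) = -55/563 + 4299/(-3) = -55/563 + 4299*(-⅓) = -55/563 - 1433 = -806834/563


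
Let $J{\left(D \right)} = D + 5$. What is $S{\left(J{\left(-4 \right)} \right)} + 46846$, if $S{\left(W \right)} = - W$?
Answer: $46845$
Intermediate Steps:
$J{\left(D \right)} = 5 + D$
$S{\left(J{\left(-4 \right)} \right)} + 46846 = - (5 - 4) + 46846 = \left(-1\right) 1 + 46846 = -1 + 46846 = 46845$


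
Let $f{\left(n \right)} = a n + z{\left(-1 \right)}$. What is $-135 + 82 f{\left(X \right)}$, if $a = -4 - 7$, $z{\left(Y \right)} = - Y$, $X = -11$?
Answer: $9869$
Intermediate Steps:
$a = -11$ ($a = -4 - 7 = -11$)
$f{\left(n \right)} = 1 - 11 n$ ($f{\left(n \right)} = - 11 n - -1 = - 11 n + 1 = 1 - 11 n$)
$-135 + 82 f{\left(X \right)} = -135 + 82 \left(1 - -121\right) = -135 + 82 \left(1 + 121\right) = -135 + 82 \cdot 122 = -135 + 10004 = 9869$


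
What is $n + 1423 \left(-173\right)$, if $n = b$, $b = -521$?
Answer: $-246700$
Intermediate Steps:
$n = -521$
$n + 1423 \left(-173\right) = -521 + 1423 \left(-173\right) = -521 - 246179 = -246700$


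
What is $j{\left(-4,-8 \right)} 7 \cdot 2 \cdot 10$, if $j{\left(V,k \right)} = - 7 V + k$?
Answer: $2800$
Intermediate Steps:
$j{\left(V,k \right)} = k - 7 V$
$j{\left(-4,-8 \right)} 7 \cdot 2 \cdot 10 = \left(-8 - -28\right) 7 \cdot 2 \cdot 10 = \left(-8 + 28\right) 14 \cdot 10 = 20 \cdot 140 = 2800$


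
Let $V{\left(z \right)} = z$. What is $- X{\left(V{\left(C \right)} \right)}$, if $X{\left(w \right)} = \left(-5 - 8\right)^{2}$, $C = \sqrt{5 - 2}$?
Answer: $-169$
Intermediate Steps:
$C = \sqrt{3} \approx 1.732$
$X{\left(w \right)} = 169$ ($X{\left(w \right)} = \left(-13\right)^{2} = 169$)
$- X{\left(V{\left(C \right)} \right)} = \left(-1\right) 169 = -169$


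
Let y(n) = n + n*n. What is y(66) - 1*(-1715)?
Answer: 6137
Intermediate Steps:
y(n) = n + n²
y(66) - 1*(-1715) = 66*(1 + 66) - 1*(-1715) = 66*67 + 1715 = 4422 + 1715 = 6137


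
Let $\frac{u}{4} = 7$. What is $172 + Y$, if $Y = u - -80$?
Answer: $280$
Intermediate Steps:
$u = 28$ ($u = 4 \cdot 7 = 28$)
$Y = 108$ ($Y = 28 - -80 = 28 + 80 = 108$)
$172 + Y = 172 + 108 = 280$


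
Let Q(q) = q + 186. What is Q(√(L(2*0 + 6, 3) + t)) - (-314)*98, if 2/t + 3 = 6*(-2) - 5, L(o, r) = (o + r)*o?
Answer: 30958 + 7*√110/10 ≈ 30965.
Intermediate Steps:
L(o, r) = o*(o + r)
t = -⅒ (t = 2/(-3 + (6*(-2) - 5)) = 2/(-3 + (-12 - 5)) = 2/(-3 - 17) = 2/(-20) = 2*(-1/20) = -⅒ ≈ -0.10000)
Q(q) = 186 + q
Q(√(L(2*0 + 6, 3) + t)) - (-314)*98 = (186 + √((2*0 + 6)*((2*0 + 6) + 3) - ⅒)) - (-314)*98 = (186 + √((0 + 6)*((0 + 6) + 3) - ⅒)) - 1*(-30772) = (186 + √(6*(6 + 3) - ⅒)) + 30772 = (186 + √(6*9 - ⅒)) + 30772 = (186 + √(54 - ⅒)) + 30772 = (186 + √(539/10)) + 30772 = (186 + 7*√110/10) + 30772 = 30958 + 7*√110/10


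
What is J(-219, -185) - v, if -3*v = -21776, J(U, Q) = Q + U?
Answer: -22988/3 ≈ -7662.7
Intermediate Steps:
v = 21776/3 (v = -⅓*(-21776) = 21776/3 ≈ 7258.7)
J(-219, -185) - v = (-185 - 219) - 1*21776/3 = -404 - 21776/3 = -22988/3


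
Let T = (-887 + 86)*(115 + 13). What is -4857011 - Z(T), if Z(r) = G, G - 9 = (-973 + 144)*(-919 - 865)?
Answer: -6335956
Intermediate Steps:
G = 1478945 (G = 9 + (-973 + 144)*(-919 - 865) = 9 - 829*(-1784) = 9 + 1478936 = 1478945)
T = -102528 (T = -801*128 = -102528)
Z(r) = 1478945
-4857011 - Z(T) = -4857011 - 1*1478945 = -4857011 - 1478945 = -6335956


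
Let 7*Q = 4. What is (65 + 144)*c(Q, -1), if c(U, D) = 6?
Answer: 1254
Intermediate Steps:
Q = 4/7 (Q = (1/7)*4 = 4/7 ≈ 0.57143)
(65 + 144)*c(Q, -1) = (65 + 144)*6 = 209*6 = 1254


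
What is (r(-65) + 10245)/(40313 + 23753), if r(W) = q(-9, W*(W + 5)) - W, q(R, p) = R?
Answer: 10301/64066 ≈ 0.16079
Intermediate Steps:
r(W) = -9 - W
(r(-65) + 10245)/(40313 + 23753) = ((-9 - 1*(-65)) + 10245)/(40313 + 23753) = ((-9 + 65) + 10245)/64066 = (56 + 10245)*(1/64066) = 10301*(1/64066) = 10301/64066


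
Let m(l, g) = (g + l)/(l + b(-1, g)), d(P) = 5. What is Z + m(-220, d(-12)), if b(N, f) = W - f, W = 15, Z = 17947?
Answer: 753817/42 ≈ 17948.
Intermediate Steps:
b(N, f) = 15 - f
m(l, g) = (g + l)/(15 + l - g) (m(l, g) = (g + l)/(l + (15 - g)) = (g + l)/(15 + l - g))
Z + m(-220, d(-12)) = 17947 + (5 - 220)/(15 - 220 - 1*5) = 17947 - 215/(15 - 220 - 5) = 17947 - 215/(-210) = 17947 - 1/210*(-215) = 17947 + 43/42 = 753817/42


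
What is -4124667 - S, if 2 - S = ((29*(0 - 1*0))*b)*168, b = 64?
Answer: -4124669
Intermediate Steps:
S = 2 (S = 2 - (29*(0 - 1*0))*64*168 = 2 - (29*(0 + 0))*64*168 = 2 - (29*0)*64*168 = 2 - 0*64*168 = 2 - 0*168 = 2 - 1*0 = 2 + 0 = 2)
-4124667 - S = -4124667 - 1*2 = -4124667 - 2 = -4124669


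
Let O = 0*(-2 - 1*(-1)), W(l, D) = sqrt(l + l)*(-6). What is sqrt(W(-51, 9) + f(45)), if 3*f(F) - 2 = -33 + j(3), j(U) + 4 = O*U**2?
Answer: sqrt(-105 - 54*I*sqrt(102))/3 ≈ 5.0022 - 6.0571*I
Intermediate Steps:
W(l, D) = -6*sqrt(2)*sqrt(l) (W(l, D) = sqrt(2*l)*(-6) = (sqrt(2)*sqrt(l))*(-6) = -6*sqrt(2)*sqrt(l))
O = 0 (O = 0*(-2 + 1) = 0*(-1) = 0)
j(U) = -4 (j(U) = -4 + 0*U**2 = -4 + 0 = -4)
f(F) = -35/3 (f(F) = 2/3 + (-33 - 4)/3 = 2/3 + (1/3)*(-37) = 2/3 - 37/3 = -35/3)
sqrt(W(-51, 9) + f(45)) = sqrt(-6*sqrt(2)*sqrt(-51) - 35/3) = sqrt(-6*sqrt(2)*I*sqrt(51) - 35/3) = sqrt(-6*I*sqrt(102) - 35/3) = sqrt(-35/3 - 6*I*sqrt(102))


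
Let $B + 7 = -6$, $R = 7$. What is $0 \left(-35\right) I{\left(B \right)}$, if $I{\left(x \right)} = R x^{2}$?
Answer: $0$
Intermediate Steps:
$B = -13$ ($B = -7 - 6 = -13$)
$I{\left(x \right)} = 7 x^{2}$
$0 \left(-35\right) I{\left(B \right)} = 0 \left(-35\right) 7 \left(-13\right)^{2} = 0 \cdot 7 \cdot 169 = 0 \cdot 1183 = 0$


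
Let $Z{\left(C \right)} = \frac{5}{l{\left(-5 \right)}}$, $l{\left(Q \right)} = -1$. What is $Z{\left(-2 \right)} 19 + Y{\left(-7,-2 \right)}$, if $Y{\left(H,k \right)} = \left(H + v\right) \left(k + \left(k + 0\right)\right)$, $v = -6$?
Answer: $-43$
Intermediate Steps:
$Y{\left(H,k \right)} = 2 k \left(-6 + H\right)$ ($Y{\left(H,k \right)} = \left(H - 6\right) \left(k + \left(k + 0\right)\right) = \left(-6 + H\right) \left(k + k\right) = \left(-6 + H\right) 2 k = 2 k \left(-6 + H\right)$)
$Z{\left(C \right)} = -5$ ($Z{\left(C \right)} = \frac{5}{-1} = 5 \left(-1\right) = -5$)
$Z{\left(-2 \right)} 19 + Y{\left(-7,-2 \right)} = \left(-5\right) 19 + 2 \left(-2\right) \left(-6 - 7\right) = -95 + 2 \left(-2\right) \left(-13\right) = -95 + 52 = -43$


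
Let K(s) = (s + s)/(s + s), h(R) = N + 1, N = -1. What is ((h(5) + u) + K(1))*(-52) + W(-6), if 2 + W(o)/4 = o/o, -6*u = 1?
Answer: -142/3 ≈ -47.333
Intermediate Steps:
h(R) = 0 (h(R) = -1 + 1 = 0)
u = -⅙ (u = -⅙*1 = -⅙ ≈ -0.16667)
W(o) = -4 (W(o) = -8 + 4*(o/o) = -8 + 4*1 = -8 + 4 = -4)
K(s) = 1 (K(s) = (2*s)/((2*s)) = (2*s)*(1/(2*s)) = 1)
((h(5) + u) + K(1))*(-52) + W(-6) = ((0 - ⅙) + 1)*(-52) - 4 = (-⅙ + 1)*(-52) - 4 = (⅚)*(-52) - 4 = -130/3 - 4 = -142/3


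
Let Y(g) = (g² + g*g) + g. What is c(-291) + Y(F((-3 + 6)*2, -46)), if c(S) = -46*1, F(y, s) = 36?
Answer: 2582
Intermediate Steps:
c(S) = -46
Y(g) = g + 2*g² (Y(g) = (g² + g²) + g = 2*g² + g = g + 2*g²)
c(-291) + Y(F((-3 + 6)*2, -46)) = -46 + 36*(1 + 2*36) = -46 + 36*(1 + 72) = -46 + 36*73 = -46 + 2628 = 2582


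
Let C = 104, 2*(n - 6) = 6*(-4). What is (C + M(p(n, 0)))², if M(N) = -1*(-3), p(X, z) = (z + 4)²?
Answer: 11449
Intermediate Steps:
n = -6 (n = 6 + (6*(-4))/2 = 6 + (½)*(-24) = 6 - 12 = -6)
p(X, z) = (4 + z)²
M(N) = 3
(C + M(p(n, 0)))² = (104 + 3)² = 107² = 11449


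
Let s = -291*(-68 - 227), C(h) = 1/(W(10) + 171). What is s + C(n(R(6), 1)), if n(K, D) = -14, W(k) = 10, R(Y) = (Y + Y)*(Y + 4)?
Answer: 15537946/181 ≈ 85845.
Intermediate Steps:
R(Y) = 2*Y*(4 + Y) (R(Y) = (2*Y)*(4 + Y) = 2*Y*(4 + Y))
C(h) = 1/181 (C(h) = 1/(10 + 171) = 1/181)
s = 85845 (s = -291*(-295) = 85845)
s + C(n(R(6), 1)) = 85845 + 1/181 = 15537946/181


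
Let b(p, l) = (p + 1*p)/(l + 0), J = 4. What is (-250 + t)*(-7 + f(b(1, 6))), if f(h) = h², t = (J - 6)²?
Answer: 5084/3 ≈ 1694.7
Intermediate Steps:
b(p, l) = 2*p/l (b(p, l) = (p + p)/l = (2*p)/l = 2*p/l)
t = 4 (t = (4 - 6)² = (-2)² = 4)
(-250 + t)*(-7 + f(b(1, 6))) = (-250 + 4)*(-7 + (2*1/6)²) = -246*(-7 + (2*1*(⅙))²) = -246*(-7 + (⅓)²) = -246*(-7 + ⅑) = -246*(-62/9) = 5084/3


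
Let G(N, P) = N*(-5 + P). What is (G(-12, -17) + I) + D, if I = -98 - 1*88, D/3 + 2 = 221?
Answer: 735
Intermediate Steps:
D = 657 (D = -6 + 3*221 = -6 + 663 = 657)
I = -186 (I = -98 - 88 = -186)
(G(-12, -17) + I) + D = (-12*(-5 - 17) - 186) + 657 = (-12*(-22) - 186) + 657 = (264 - 186) + 657 = 78 + 657 = 735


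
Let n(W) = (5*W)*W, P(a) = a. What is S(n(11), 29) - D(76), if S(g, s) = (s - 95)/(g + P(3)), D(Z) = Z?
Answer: -23137/304 ≈ -76.109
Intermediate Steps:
n(W) = 5*W²
S(g, s) = (-95 + s)/(3 + g) (S(g, s) = (s - 95)/(g + 3) = (-95 + s)/(3 + g))
S(n(11), 29) - D(76) = (-95 + 29)/(3 + 5*11²) - 1*76 = -66/(3 + 5*121) - 76 = -66/(3 + 605) - 76 = -66/608 - 76 = (1/608)*(-66) - 76 = -33/304 - 76 = -23137/304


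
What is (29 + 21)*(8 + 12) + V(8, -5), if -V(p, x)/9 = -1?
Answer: 1009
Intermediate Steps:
V(p, x) = 9 (V(p, x) = -9*(-1) = 9)
(29 + 21)*(8 + 12) + V(8, -5) = (29 + 21)*(8 + 12) + 9 = 50*20 + 9 = 1000 + 9 = 1009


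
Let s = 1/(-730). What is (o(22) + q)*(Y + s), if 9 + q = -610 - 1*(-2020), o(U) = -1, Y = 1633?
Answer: 166892460/73 ≈ 2.2862e+6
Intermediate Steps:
q = 1401 (q = -9 + (-610 - 1*(-2020)) = -9 + (-610 + 2020) = -9 + 1410 = 1401)
s = -1/730 ≈ -0.0013699
(o(22) + q)*(Y + s) = (-1 + 1401)*(1633 - 1/730) = 1400*(1192089/730) = 166892460/73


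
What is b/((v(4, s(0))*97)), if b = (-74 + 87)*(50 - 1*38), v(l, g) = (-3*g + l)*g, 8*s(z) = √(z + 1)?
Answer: 9984/2813 ≈ 3.5492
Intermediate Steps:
s(z) = √(1 + z)/8 (s(z) = √(z + 1)/8 = √(1 + z)/8)
v(l, g) = g*(l - 3*g) (v(l, g) = (l - 3*g)*g = g*(l - 3*g))
b = 156 (b = 13*(50 - 38) = 13*12 = 156)
b/((v(4, s(0))*97)) = 156/((((√(1 + 0)/8)*(4 - 3*√(1 + 0)/8))*97)) = 156/((((√1/8)*(4 - 3*√1/8))*97)) = 156/(((((⅛)*1)*(4 - 3/8))*97)) = 156/((((4 - 3*⅛)/8)*97)) = 156/((((4 - 3/8)/8)*97)) = 156/((((⅛)*(29/8))*97)) = 156/(((29/64)*97)) = 156/(2813/64) = 156*(64/2813) = 9984/2813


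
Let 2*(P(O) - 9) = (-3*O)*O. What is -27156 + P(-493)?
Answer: -783441/2 ≈ -3.9172e+5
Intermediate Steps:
P(O) = 9 - 3*O²/2 (P(O) = 9 + ((-3*O)*O)/2 = 9 + (-3*O²)/2 = 9 - 3*O²/2)
-27156 + P(-493) = -27156 + (9 - 3/2*(-493)²) = -27156 + (9 - 3/2*243049) = -27156 + (9 - 729147/2) = -27156 - 729129/2 = -783441/2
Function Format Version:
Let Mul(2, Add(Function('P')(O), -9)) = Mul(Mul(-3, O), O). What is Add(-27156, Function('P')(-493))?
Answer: Rational(-783441, 2) ≈ -3.9172e+5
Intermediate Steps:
Function('P')(O) = Add(9, Mul(Rational(-3, 2), Pow(O, 2))) (Function('P')(O) = Add(9, Mul(Rational(1, 2), Mul(Mul(-3, O), O))) = Add(9, Mul(Rational(1, 2), Mul(-3, Pow(O, 2)))) = Add(9, Mul(Rational(-3, 2), Pow(O, 2))))
Add(-27156, Function('P')(-493)) = Add(-27156, Add(9, Mul(Rational(-3, 2), Pow(-493, 2)))) = Add(-27156, Add(9, Mul(Rational(-3, 2), 243049))) = Add(-27156, Add(9, Rational(-729147, 2))) = Add(-27156, Rational(-729129, 2)) = Rational(-783441, 2)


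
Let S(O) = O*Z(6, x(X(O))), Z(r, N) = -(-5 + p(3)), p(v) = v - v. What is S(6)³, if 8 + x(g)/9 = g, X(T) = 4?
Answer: 27000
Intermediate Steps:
p(v) = 0
x(g) = -72 + 9*g
Z(r, N) = 5 (Z(r, N) = -(-5 + 0) = -1*(-5) = 5)
S(O) = 5*O (S(O) = O*5 = 5*O)
S(6)³ = (5*6)³ = 30³ = 27000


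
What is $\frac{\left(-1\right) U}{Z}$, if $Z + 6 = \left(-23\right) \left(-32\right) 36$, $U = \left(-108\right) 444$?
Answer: $\frac{7992}{4415} \approx 1.8102$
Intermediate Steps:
$U = -47952$
$Z = 26490$ ($Z = -6 + \left(-23\right) \left(-32\right) 36 = -6 + 736 \cdot 36 = -6 + 26496 = 26490$)
$\frac{\left(-1\right) U}{Z} = \frac{\left(-1\right) \left(-47952\right)}{26490} = 47952 \cdot \frac{1}{26490} = \frac{7992}{4415}$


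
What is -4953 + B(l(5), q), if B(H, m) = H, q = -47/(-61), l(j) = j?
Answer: -4948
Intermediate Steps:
q = 47/61 (q = -47*(-1/61) = 47/61 ≈ 0.77049)
-4953 + B(l(5), q) = -4953 + 5 = -4948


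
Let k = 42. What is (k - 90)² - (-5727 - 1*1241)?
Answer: 9272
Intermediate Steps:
(k - 90)² - (-5727 - 1*1241) = (42 - 90)² - (-5727 - 1*1241) = (-48)² - (-5727 - 1241) = 2304 - 1*(-6968) = 2304 + 6968 = 9272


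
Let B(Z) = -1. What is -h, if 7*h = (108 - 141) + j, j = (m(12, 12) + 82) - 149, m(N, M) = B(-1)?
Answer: 101/7 ≈ 14.429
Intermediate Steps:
m(N, M) = -1
j = -68 (j = (-1 + 82) - 149 = 81 - 149 = -68)
h = -101/7 (h = ((108 - 141) - 68)/7 = (-33 - 68)/7 = (1/7)*(-101) = -101/7 ≈ -14.429)
-h = -1*(-101/7) = 101/7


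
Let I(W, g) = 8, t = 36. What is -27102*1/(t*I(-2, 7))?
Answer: -4517/48 ≈ -94.104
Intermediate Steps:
-27102*1/(t*I(-2, 7)) = -27102/(36*8) = -27102/288 = -27102*1/288 = -4517/48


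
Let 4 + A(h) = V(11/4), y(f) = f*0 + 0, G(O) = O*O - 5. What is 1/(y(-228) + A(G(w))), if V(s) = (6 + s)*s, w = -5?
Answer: 16/321 ≈ 0.049844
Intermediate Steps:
G(O) = -5 + O² (G(O) = O² - 5 = -5 + O²)
y(f) = 0 (y(f) = 0 + 0 = 0)
V(s) = s*(6 + s)
A(h) = 321/16 (A(h) = -4 + (11/4)*(6 + 11/4) = -4 + (11*(¼))*(6 + 11*(¼)) = -4 + 11*(6 + 11/4)/4 = -4 + (11/4)*(35/4) = -4 + 385/16 = 321/16)
1/(y(-228) + A(G(w))) = 1/(0 + 321/16) = 1/(321/16) = 16/321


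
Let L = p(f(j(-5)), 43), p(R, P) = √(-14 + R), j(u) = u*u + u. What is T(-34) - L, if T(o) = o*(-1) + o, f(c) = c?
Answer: -√6 ≈ -2.4495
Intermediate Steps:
j(u) = u + u² (j(u) = u² + u = u + u²)
T(o) = 0 (T(o) = -o + o = 0)
L = √6 (L = √(-14 - 5*(1 - 5)) = √(-14 - 5*(-4)) = √(-14 + 20) = √6 ≈ 2.4495)
T(-34) - L = 0 - √6 = -√6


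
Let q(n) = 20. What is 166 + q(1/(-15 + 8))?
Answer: 186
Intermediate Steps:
166 + q(1/(-15 + 8)) = 166 + 20 = 186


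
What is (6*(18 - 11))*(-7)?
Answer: -294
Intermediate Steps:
(6*(18 - 11))*(-7) = (6*7)*(-7) = 42*(-7) = -294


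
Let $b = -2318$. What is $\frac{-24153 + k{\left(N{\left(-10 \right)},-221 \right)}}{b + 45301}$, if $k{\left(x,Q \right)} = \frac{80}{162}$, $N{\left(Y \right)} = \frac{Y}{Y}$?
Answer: $- \frac{1956353}{3481623} \approx -0.56191$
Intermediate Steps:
$N{\left(Y \right)} = 1$
$k{\left(x,Q \right)} = \frac{40}{81}$ ($k{\left(x,Q \right)} = 80 \cdot \frac{1}{162} = \frac{40}{81}$)
$\frac{-24153 + k{\left(N{\left(-10 \right)},-221 \right)}}{b + 45301} = \frac{-24153 + \frac{40}{81}}{-2318 + 45301} = - \frac{1956353}{81 \cdot 42983} = \left(- \frac{1956353}{81}\right) \frac{1}{42983} = - \frac{1956353}{3481623}$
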